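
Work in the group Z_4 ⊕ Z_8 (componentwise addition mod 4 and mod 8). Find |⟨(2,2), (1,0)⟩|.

|⟨(2,2)⟩| = 4 and |⟨(1,0)⟩| = 4, so |H| is a multiple of lcm(4, 4) = 4 and divides |G| = 32.
Closing under the operation: H = {(0,0), (0,2), (0,4), (0,6), (1,0), (1,2), (1,4), (1,6), (2,0), (2,2), (2,4), (2,6), (3,0), (3,2), (3,4), (3,6)}, so |H| = 16.

16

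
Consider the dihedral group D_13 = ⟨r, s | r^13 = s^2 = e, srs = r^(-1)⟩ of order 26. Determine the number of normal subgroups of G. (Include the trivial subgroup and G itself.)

3

G has 16 subgroups. Checking conjugation-invariance by order — order 1: 1/1 normal; order 2: 0/13 normal; order 13: 1/1 normal; order 26: 1/1 normal.
Total normal subgroups: 3.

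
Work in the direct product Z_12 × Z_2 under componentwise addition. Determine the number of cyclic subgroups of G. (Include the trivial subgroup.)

Group the elements of G by the cyclic subgroup they generate; each cyclic subgroup of order d accounts for φ(d) elements.
Cyclic subgroups by order — order 1: 1; order 2: 3; order 3: 1; order 4: 2; order 6: 3; order 12: 2.
Total: 12.

12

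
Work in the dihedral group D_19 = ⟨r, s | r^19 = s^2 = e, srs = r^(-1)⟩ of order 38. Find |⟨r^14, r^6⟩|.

|⟨r^14⟩| = 19 and |⟨r^6⟩| = 19, so |H| is a multiple of lcm(19, 19) = 19 and divides |G| = 38.
Closing under the operation: H = {e, r, r^2, r^3, r^4, r^5, r^6, r^7, r^8, r^9, r^10, r^11, r^12, r^13, r^14, r^15, r^16, r^17, r^18}, so |H| = 19.

19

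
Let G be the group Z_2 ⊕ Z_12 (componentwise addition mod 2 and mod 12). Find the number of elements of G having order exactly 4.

4

An element (a,b) has order lcm(ord(a), ord(b)); count pairs with lcm equal to 4.
Enumerating gives 4 such elements.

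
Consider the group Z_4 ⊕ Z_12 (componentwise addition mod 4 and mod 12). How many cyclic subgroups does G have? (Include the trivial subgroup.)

Each element a generates a cyclic subgroup ⟨a⟩; distinct elements may generate the same one (a cyclic group of order d has φ(d) generators).
Cyclic subgroups by order — order 1: 1; order 2: 3; order 3: 1; order 4: 6; order 6: 3; order 12: 6.
Total: 20.

20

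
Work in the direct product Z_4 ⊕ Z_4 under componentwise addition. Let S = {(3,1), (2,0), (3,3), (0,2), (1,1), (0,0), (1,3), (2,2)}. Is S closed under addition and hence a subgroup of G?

Yes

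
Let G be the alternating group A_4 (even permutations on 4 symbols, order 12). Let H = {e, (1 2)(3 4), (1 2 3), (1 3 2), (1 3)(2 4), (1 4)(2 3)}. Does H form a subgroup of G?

No

Closure fails: (1 3 2) ∘ (1 2)(3 4) = (2 3 4) ∉ H. So H is not a subgroup.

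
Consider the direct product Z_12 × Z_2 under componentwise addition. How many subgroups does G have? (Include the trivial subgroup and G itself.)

16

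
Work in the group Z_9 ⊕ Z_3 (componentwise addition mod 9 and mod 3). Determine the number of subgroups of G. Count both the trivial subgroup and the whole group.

|G| = 27, so by Lagrange every subgroup order divides 27. Divisors: 1, 3, 9, 27.
Subgroups by order — order 1: 1; order 3: 4; order 9: 4; order 27: 1.
Total: 1 + 4 + 4 + 1 = 10.

10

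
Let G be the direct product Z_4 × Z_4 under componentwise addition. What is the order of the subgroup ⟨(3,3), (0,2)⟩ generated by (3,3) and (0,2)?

|⟨(3,3)⟩| = 4 and |⟨(0,2)⟩| = 2, so |H| is a multiple of lcm(4, 2) = 4 and divides |G| = 16.
Closing under the operation: H = {(0,0), (0,2), (1,1), (1,3), (2,0), (2,2), (3,1), (3,3)}, so |H| = 8.

8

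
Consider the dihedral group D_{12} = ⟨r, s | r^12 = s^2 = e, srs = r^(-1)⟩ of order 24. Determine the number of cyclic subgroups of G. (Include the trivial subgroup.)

18

A cyclic subgroup of order d is generated by each of its φ(d) elements of order d, so the cyclic subgroups of order d number (#elements of order d)/φ(d).
Cyclic subgroups by order — order 1: 1; order 2: 13; order 3: 1; order 4: 1; order 6: 1; order 12: 1.
Total: 18.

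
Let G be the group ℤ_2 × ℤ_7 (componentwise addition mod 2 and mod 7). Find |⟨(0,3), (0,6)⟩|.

7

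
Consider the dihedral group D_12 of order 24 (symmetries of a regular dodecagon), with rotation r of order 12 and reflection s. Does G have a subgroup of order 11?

No

11 does not divide |G| = 24, so by Lagrange no subgroup of order 11 exists.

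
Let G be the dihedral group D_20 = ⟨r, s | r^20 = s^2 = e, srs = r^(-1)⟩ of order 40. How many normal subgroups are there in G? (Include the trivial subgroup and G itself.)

9

G has 48 subgroups. Checking conjugation-invariance by order — order 1: 1/1 normal; order 2: 1/21 normal; order 4: 1/11 normal; order 5: 1/1 normal; order 8: 0/5 normal; order 10: 1/5 normal; order 20: 3/3 normal; order 40: 1/1 normal.
Total normal subgroups: 9.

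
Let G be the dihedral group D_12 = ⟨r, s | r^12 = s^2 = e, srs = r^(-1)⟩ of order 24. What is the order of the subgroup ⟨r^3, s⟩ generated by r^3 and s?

8

|⟨r^3⟩| = 4 and |⟨s⟩| = 2, so |H| is a multiple of lcm(4, 2) = 4 and divides |G| = 24.
Closing under the operation: H = {e, r^3, r^6, r^9, s, r^3s, r^6s, r^9s}, so |H| = 8.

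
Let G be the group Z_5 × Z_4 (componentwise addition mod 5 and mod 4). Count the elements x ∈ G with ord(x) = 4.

2

An element (a,b) has order lcm(ord(a), ord(b)); count pairs with lcm equal to 4.
Enumerating gives 2 such elements.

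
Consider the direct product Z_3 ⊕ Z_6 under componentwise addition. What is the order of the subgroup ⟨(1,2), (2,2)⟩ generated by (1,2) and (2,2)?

9

|⟨(1,2)⟩| = 3 and |⟨(2,2)⟩| = 3, so |H| is a multiple of lcm(3, 3) = 3 and divides |G| = 18.
Closing under the operation: H = {(0,0), (0,2), (0,4), (1,0), (1,2), (1,4), (2,0), (2,2), (2,4)}, so |H| = 9.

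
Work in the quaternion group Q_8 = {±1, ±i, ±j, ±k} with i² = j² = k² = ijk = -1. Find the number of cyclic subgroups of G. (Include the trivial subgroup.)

5

Each element a generates a cyclic subgroup ⟨a⟩; distinct elements may generate the same one (a cyclic group of order d has φ(d) generators).
Cyclic subgroups by order — order 1: 1; order 2: 1; order 4: 3.
Total: 5.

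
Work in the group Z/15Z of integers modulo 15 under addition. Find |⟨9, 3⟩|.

5

|⟨9⟩| = 5 and |⟨3⟩| = 5, so |H| is a multiple of lcm(5, 5) = 5 and divides |G| = 15.
Closing under the operation: H = {0, 3, 6, 9, 12}, so |H| = 5.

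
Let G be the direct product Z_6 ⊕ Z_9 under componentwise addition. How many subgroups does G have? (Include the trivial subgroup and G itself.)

|G| = 54, so by Lagrange every subgroup order divides 54. Divisors: 1, 2, 3, 6, 9, 18, 27, 54.
Subgroups by order — order 1: 1; order 2: 1; order 3: 4; order 6: 4; order 9: 4; order 18: 4; order 27: 1; order 54: 1.
Total: 1 + 1 + 4 + 4 + 4 + 4 + 1 + 1 = 20.

20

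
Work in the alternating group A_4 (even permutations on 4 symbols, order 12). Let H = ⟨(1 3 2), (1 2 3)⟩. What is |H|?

|⟨(1 3 2)⟩| = 3 and |⟨(1 2 3)⟩| = 3, so |H| is a multiple of lcm(3, 3) = 3 and divides |G| = 12.
Closing under the operation: H = {e, (1 2 3), (1 3 2)}, so |H| = 3.

3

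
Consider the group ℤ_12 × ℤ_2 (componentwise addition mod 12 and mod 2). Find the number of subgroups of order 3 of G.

1

|G| = 24 and 3 | 24, so subgroups of order 3 are possible by Lagrange.
The subgroups of order 3 are: {(0,0), (4,0), (8,0)}.
So G has 1 subgroup of order 3.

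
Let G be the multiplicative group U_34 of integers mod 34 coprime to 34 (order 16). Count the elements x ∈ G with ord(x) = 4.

The elements of order 4 are: 13, 21.
That's 2.

2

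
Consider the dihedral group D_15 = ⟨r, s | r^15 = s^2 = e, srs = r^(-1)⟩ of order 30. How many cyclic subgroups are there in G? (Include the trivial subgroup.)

Group the elements of G by the cyclic subgroup they generate; each cyclic subgroup of order d accounts for φ(d) elements.
Cyclic subgroups by order — order 1: 1; order 2: 15; order 3: 1; order 5: 1; order 15: 1.
Total: 19.

19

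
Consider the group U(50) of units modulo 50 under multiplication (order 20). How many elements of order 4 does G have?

2

The elements of order 4 are: 7, 43.
That's 2.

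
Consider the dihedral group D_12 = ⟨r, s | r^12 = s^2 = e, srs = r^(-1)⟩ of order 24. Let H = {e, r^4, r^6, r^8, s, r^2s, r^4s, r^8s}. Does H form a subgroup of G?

No

Closure fails: s · r^2s = r^10 ∉ H. So H is not a subgroup.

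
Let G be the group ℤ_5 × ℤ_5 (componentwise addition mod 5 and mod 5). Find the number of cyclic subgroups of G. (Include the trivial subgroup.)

Each element a generates a cyclic subgroup ⟨a⟩; distinct elements may generate the same one (a cyclic group of order d has φ(d) generators).
Cyclic subgroups by order — order 1: 1; order 5: 6.
Total: 7.

7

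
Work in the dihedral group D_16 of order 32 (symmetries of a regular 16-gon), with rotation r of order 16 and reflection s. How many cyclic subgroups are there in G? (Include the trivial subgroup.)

Each element a generates a cyclic subgroup ⟨a⟩; distinct elements may generate the same one (a cyclic group of order d has φ(d) generators).
Cyclic subgroups by order — order 1: 1; order 2: 17; order 4: 1; order 8: 1; order 16: 1.
Total: 21.

21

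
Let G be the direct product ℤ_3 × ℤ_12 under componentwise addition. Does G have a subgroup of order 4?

Yes

4 | 36. A subgroup of order 4 is {(0,0), (0,3), (0,6), (0,9)}.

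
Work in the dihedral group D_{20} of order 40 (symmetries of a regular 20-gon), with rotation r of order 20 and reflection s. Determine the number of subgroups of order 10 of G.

|G| = 40 and 10 | 40, so subgroups of order 10 are possible by Lagrange.
The subgroups of order 10 are: {e, r^2, r^4, r^6, r^8, r^10, r^12, r^14, r^16, r^18}; {e, r^4, r^8, r^12, r^16, r^2s, r^6s, r^10s, r^14s, r^18s}; {e, r^4, r^8, r^12, r^16, r^3s, r^7s, r^11s, r^15s, r^19s}; {e, r^4, r^8, r^12, r^16, s, r^4s, r^8s, r^12s, r^16s}; … (5 in all).
So G has 5 subgroups of order 10.

5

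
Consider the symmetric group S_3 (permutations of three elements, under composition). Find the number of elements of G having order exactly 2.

3

The elements of order 2 are: (2 3), (1 2), (1 3).
That's 3.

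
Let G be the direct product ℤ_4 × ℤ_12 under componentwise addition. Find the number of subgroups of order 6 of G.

3

|G| = 48 and 6 | 48, so subgroups of order 6 are possible by Lagrange.
The subgroups of order 6 are: {(0,0), (0,2), (0,4), (0,6), (0,8), (0,10)}; {(0,0), (0,4), (0,8), (2,0), (2,4), (2,8)}; {(0,0), (0,4), (0,8), (2,2), (2,6), (2,10)}.
So G has 3 subgroups of order 6.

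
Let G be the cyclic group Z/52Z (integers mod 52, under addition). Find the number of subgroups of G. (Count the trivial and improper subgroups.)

6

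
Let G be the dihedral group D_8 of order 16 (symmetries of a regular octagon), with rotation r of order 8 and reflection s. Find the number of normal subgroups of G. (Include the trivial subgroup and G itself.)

G has 19 subgroups. Checking conjugation-invariance by order — order 1: 1/1 normal; order 2: 1/9 normal; order 4: 1/5 normal; order 8: 3/3 normal; order 16: 1/1 normal.
Total normal subgroups: 7.

7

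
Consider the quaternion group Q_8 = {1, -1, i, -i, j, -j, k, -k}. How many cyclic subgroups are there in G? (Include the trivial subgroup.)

5

Each element a generates a cyclic subgroup ⟨a⟩; distinct elements may generate the same one (a cyclic group of order d has φ(d) generators).
Cyclic subgroups by order — order 1: 1; order 2: 1; order 4: 3.
Total: 5.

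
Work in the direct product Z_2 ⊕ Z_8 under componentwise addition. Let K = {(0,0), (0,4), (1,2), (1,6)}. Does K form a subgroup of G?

Yes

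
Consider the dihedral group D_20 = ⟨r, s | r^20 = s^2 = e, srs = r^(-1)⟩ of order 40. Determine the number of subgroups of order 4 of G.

11

|G| = 40 and 4 | 40, so subgroups of order 4 are possible by Lagrange.
The subgroups of order 4 are: {e, r^10, s, r^10s}; {e, r^10, rs, r^11s}; {e, r^10, r^2s, r^12s}; {e, r^10, r^3s, r^13s}; … (11 in all).
So G has 11 subgroups of order 4.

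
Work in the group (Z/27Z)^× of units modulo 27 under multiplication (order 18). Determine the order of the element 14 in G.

18

Compute successive powers of 14 mod 27: 14, 7, 17, 22, 11, 19, 23, 25, …; 14^18 ≡ 1 (mod 27).
So |⟨14⟩| = 18.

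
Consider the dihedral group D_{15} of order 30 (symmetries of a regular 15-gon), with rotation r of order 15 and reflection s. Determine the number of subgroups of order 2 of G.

|G| = 30 and 2 | 30, so subgroups of order 2 are possible by Lagrange.
The subgroups of order 2 are: {e, r^10s}; {e, r^11s}; {e, r^12s}; {e, r^13s}; … (15 in all).
So G has 15 subgroups of order 2.

15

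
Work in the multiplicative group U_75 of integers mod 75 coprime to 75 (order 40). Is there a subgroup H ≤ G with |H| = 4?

4 | 40. A subgroup of order 4 is {1, 26, 49, 74}.

Yes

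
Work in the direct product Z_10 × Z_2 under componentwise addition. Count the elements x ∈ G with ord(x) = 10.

12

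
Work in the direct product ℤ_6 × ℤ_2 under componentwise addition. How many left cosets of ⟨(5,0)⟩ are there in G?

|⟨(5,0)⟩| = 6 and |G| = 12.
By Lagrange, [G : H] = |G|/|H| = 12/6 = 2.

2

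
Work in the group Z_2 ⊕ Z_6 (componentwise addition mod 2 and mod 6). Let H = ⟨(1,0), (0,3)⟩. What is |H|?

|⟨(1,0)⟩| = 2 and |⟨(0,3)⟩| = 2, so |H| is a multiple of lcm(2, 2) = 2 and divides |G| = 12.
Closing under the operation: H = {(0,0), (0,3), (1,0), (1,3)}, so |H| = 4.

4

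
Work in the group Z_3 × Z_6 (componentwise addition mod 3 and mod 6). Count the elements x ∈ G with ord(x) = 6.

8

An element (a,b) has order lcm(ord(a), ord(b)); count pairs with lcm equal to 6.
Enumerating gives 8 such elements.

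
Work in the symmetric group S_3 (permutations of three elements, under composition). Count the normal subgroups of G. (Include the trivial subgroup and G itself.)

G has 6 subgroups. Checking conjugation-invariance by order — order 1: 1/1 normal; order 2: 0/3 normal; order 3: 1/1 normal; order 6: 1/1 normal.
Total normal subgroups: 3.

3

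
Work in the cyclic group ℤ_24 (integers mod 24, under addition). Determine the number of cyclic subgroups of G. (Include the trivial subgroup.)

Each element a generates a cyclic subgroup ⟨a⟩; distinct elements may generate the same one (a cyclic group of order d has φ(d) generators).
Cyclic subgroups by order — order 1: 1; order 2: 1; order 3: 1; order 4: 1; order 6: 1; order 8: 1; order 12: 1; order 24: 1.
Total: 8.

8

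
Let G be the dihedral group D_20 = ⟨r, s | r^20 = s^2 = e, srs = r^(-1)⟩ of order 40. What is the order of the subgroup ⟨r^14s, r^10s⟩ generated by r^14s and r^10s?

10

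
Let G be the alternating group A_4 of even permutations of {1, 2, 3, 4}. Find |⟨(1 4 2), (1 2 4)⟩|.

3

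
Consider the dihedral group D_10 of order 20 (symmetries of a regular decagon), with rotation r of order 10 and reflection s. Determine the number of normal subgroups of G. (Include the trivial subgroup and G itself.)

7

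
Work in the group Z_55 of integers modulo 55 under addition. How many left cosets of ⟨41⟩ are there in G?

|⟨41⟩| = 55 and |G| = 55.
By Lagrange, [G : H] = |G|/|H| = 55/55 = 1.

1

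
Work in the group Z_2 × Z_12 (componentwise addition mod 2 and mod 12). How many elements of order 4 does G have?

4

An element (a,b) has order lcm(ord(a), ord(b)); count pairs with lcm equal to 4.
Enumerating gives 4 such elements.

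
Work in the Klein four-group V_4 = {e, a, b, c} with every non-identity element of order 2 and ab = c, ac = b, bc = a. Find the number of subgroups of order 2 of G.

|G| = 4 and 2 | 4, so subgroups of order 2 are possible by Lagrange.
The subgroups of order 2 are: {e, a}; {e, b}; {e, c}.
So G has 3 subgroups of order 2.

3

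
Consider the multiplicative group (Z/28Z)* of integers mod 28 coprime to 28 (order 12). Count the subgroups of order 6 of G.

|G| = 12 and 6 | 12, so subgroups of order 6 are possible by Lagrange.
The subgroups of order 6 are: {1, 9, 11, 15, 23, 25}; {1, 5, 9, 13, 17, 25}; {1, 3, 9, 19, 25, 27}.
So G has 3 subgroups of order 6.

3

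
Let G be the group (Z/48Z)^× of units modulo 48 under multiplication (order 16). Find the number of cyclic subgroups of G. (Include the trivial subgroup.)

12

Group the elements of G by the cyclic subgroup they generate; each cyclic subgroup of order d accounts for φ(d) elements.
Cyclic subgroups by order — order 1: 1; order 2: 7; order 4: 4.
Total: 12.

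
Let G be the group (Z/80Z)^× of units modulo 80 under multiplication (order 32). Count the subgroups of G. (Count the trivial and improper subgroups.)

54

|G| = 32, so by Lagrange every subgroup order divides 32. Divisors: 1, 2, 4, 8, 16, 32.
Subgroups by order — order 1: 1; order 2: 7; order 4: 19; order 8: 19; order 16: 7; order 32: 1.
Total: 1 + 7 + 19 + 19 + 7 + 1 = 54.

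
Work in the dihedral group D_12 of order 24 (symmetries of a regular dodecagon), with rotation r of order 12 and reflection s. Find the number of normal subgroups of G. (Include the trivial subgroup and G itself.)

9

G has 34 subgroups. Checking conjugation-invariance by order — order 1: 1/1 normal; order 2: 1/13 normal; order 3: 1/1 normal; order 4: 1/7 normal; order 6: 1/5 normal; order 8: 0/3 normal; order 12: 3/3 normal; order 24: 1/1 normal.
Total normal subgroups: 9.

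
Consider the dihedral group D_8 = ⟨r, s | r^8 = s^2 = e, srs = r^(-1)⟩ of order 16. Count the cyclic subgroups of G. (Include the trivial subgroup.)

Group the elements of G by the cyclic subgroup they generate; each cyclic subgroup of order d accounts for φ(d) elements.
Cyclic subgroups by order — order 1: 1; order 2: 9; order 4: 1; order 8: 1.
Total: 12.

12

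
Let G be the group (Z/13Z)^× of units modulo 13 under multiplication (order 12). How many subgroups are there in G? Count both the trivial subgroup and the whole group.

|G| = 12, so by Lagrange every subgroup order divides 12. Divisors: 1, 2, 3, 4, 6, 12.
Subgroups by order — order 1: 1; order 2: 1; order 3: 1; order 4: 1; order 6: 1; order 12: 1.
Total: 1 + 1 + 1 + 1 + 1 + 1 = 6.

6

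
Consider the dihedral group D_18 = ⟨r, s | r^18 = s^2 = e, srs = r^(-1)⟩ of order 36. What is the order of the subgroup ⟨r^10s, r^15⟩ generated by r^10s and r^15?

12

|⟨r^10s⟩| = 2 and |⟨r^15⟩| = 6, so |H| is a multiple of lcm(2, 6) = 6 and divides |G| = 36.
Closing under the operation: H = {e, r^3, r^6, r^9, r^12, r^15, rs, r^4s, r^7s, r^10s, r^13s, r^16s}, so |H| = 12.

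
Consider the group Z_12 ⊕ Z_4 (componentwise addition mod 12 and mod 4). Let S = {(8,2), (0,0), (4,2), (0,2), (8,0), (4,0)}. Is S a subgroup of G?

|S| = 6 divides |G| = 48, consistent with Lagrange.
S contains the identity, every element's inverse is in S, and S is closed under +: it is a subgroup.
In fact S = ⟨(4,2)⟩.

Yes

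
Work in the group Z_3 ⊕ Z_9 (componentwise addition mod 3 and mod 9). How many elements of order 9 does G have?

An element (a,b) has order lcm(ord(a), ord(b)); count pairs with lcm equal to 9.
Enumerating gives 18 such elements.

18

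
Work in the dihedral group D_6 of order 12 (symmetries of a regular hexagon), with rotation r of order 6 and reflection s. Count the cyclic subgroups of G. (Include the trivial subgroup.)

Group the elements of G by the cyclic subgroup they generate; each cyclic subgroup of order d accounts for φ(d) elements.
Cyclic subgroups by order — order 1: 1; order 2: 7; order 3: 1; order 6: 1.
Total: 10.

10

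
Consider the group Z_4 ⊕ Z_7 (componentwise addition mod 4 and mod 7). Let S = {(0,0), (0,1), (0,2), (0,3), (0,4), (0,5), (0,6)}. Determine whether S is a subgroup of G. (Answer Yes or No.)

Yes

|S| = 7 divides |G| = 28, consistent with Lagrange.
S contains the identity, every element's inverse is in S, and S is closed under +: it is a subgroup.
In fact S = ⟨(0,1)⟩.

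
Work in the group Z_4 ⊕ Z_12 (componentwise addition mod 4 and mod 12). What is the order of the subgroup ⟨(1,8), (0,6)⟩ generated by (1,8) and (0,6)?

|⟨(1,8)⟩| = 12 and |⟨(0,6)⟩| = 2, so |H| is a multiple of lcm(12, 2) = 12 and divides |G| = 48.
Closing under the operation: H = {(0,0), (0,2), (0,4), (0,6), (0,8), (0,10), (1,0), (1,2), (1,4), (1,6), (1,8), (1,10), (2,0), (2,2), (2,4), (2,6), (2,8), (2,10), (3,0), (3,2), (3,4), (3,6), (3,8), (3,10)}, so |H| = 24.

24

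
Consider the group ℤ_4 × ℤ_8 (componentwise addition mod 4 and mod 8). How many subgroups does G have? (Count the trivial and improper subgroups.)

22

|G| = 32, so by Lagrange every subgroup order divides 32. Divisors: 1, 2, 4, 8, 16, 32.
Subgroups by order — order 1: 1; order 2: 3; order 4: 7; order 8: 7; order 16: 3; order 32: 1.
Total: 1 + 3 + 7 + 7 + 3 + 1 = 22.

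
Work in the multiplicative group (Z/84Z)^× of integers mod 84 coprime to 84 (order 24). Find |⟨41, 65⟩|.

|⟨41⟩| = 2 and |⟨65⟩| = 6, so |H| is a multiple of lcm(2, 6) = 6 and divides |G| = 24.
Closing under the operation: H = {1, 5, 13, 17, 25, 29, 37, 41, 53, 61, 65, 73}, so |H| = 12.

12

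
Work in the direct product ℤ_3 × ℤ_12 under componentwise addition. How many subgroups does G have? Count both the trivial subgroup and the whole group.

|G| = 36, so by Lagrange every subgroup order divides 36. Divisors: 1, 2, 3, 4, 6, 9, 12, 18, 36.
Subgroups by order — order 1: 1; order 2: 1; order 3: 4; order 4: 1; order 6: 4; order 9: 1; order 12: 4; order 18: 1; order 36: 1.
Total: 1 + 1 + 4 + 1 + 4 + 1 + 4 + 1 + 1 = 18.

18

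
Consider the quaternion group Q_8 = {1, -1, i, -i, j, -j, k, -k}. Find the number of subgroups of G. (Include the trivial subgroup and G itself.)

6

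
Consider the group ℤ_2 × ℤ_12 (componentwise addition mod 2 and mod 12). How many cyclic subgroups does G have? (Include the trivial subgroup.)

A cyclic subgroup of order d is generated by each of its φ(d) elements of order d, so the cyclic subgroups of order d number (#elements of order d)/φ(d).
Cyclic subgroups by order — order 1: 1; order 2: 3; order 3: 1; order 4: 2; order 6: 3; order 12: 2.
Total: 12.

12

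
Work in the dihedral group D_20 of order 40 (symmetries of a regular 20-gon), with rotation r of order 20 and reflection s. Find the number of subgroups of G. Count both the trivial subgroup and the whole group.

|G| = 40, so by Lagrange every subgroup order divides 40. Divisors: 1, 2, 4, 5, 8, 10, 20, 40.
Subgroups by order — order 1: 1; order 2: 21; order 4: 11; order 5: 1; order 8: 5; order 10: 5; order 20: 3; order 40: 1.
Total: 1 + 21 + 11 + 1 + 5 + 5 + 3 + 1 = 48.

48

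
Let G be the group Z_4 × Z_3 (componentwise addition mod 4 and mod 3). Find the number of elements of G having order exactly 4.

An element (a,b) has order lcm(ord(a), ord(b)); count pairs with lcm equal to 4.
Enumerating gives 2 such elements.

2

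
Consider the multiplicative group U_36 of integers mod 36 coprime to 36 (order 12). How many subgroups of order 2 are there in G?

3

|G| = 12 and 2 | 12, so subgroups of order 2 are possible by Lagrange.
The subgroups of order 2 are: {1, 17}; {1, 19}; {1, 35}.
So G has 3 subgroups of order 2.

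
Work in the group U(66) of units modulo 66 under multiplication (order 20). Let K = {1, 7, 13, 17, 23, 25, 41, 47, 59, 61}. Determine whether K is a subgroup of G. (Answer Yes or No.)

7 ∈ K but its inverse 19 ∉ K, so K is not a subgroup.

No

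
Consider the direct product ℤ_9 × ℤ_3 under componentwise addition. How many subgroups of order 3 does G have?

4

|G| = 27 and 3 | 27, so subgroups of order 3 are possible by Lagrange.
The subgroups of order 3 are: {(0,0), (0,1), (0,2)}; {(0,0), (3,0), (6,0)}; {(0,0), (3,1), (6,2)}; {(0,0), (3,2), (6,1)}.
So G has 4 subgroups of order 3.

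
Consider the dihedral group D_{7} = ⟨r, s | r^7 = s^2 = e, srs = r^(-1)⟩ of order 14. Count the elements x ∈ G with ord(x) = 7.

6

The elements of order 7 are: r, r^2, r^3, r^4, r^5, r^6.
That's 6.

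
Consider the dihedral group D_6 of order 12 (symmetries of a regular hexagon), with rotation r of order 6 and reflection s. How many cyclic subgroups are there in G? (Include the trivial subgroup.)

10

Group the elements of G by the cyclic subgroup they generate; each cyclic subgroup of order d accounts for φ(d) elements.
Cyclic subgroups by order — order 1: 1; order 2: 7; order 3: 1; order 6: 1.
Total: 10.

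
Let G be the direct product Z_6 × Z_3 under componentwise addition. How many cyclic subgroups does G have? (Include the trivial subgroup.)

Group the elements of G by the cyclic subgroup they generate; each cyclic subgroup of order d accounts for φ(d) elements.
Cyclic subgroups by order — order 1: 1; order 2: 1; order 3: 4; order 6: 4.
Total: 10.

10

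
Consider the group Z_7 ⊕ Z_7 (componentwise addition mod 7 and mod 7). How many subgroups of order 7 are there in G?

8

|G| = 49 and 7 | 49, so subgroups of order 7 are possible by Lagrange.
The subgroups of order 7 are: {(0,0), (0,1), (0,2), (0,3), (0,4), (0,5), (0,6)}; {(0,0), (1,0), (2,0), (3,0), (4,0), (5,0), (6,0)}; {(0,0), (1,1), (2,2), (3,3), (4,4), (5,5), (6,6)}; {(0,0), (1,2), (2,4), (3,6), (4,1), (5,3), (6,5)}; … (8 in all).
So G has 8 subgroups of order 7.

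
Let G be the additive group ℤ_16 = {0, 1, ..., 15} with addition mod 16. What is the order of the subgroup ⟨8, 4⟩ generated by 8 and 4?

4

|⟨8⟩| = 2 and |⟨4⟩| = 4, so |H| is a multiple of lcm(2, 4) = 4 and divides |G| = 16.
Closing under the operation: H = {0, 4, 8, 12}, so |H| = 4.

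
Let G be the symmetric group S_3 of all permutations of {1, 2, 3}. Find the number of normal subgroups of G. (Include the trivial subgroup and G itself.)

G has 6 subgroups. Checking conjugation-invariance by order — order 1: 1/1 normal; order 2: 0/3 normal; order 3: 1/1 normal; order 6: 1/1 normal.
Total normal subgroups: 3.

3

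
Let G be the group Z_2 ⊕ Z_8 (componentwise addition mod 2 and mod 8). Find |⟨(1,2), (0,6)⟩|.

8

|⟨(1,2)⟩| = 4 and |⟨(0,6)⟩| = 4, so |H| is a multiple of lcm(4, 4) = 4 and divides |G| = 16.
Closing under the operation: H = {(0,0), (0,2), (0,4), (0,6), (1,0), (1,2), (1,4), (1,6)}, so |H| = 8.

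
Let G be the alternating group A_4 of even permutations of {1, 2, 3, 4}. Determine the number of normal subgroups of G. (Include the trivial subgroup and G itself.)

3

G has 10 subgroups. Checking conjugation-invariance by order — order 1: 1/1 normal; order 2: 0/3 normal; order 3: 0/4 normal; order 4: 1/1 normal; order 12: 1/1 normal.
Total normal subgroups: 3.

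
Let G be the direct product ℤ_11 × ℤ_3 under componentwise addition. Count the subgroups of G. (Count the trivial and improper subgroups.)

4

|G| = 33, so by Lagrange every subgroup order divides 33. Divisors: 1, 3, 11, 33.
Subgroups by order — order 1: 1; order 3: 1; order 11: 1; order 33: 1.
Total: 1 + 1 + 1 + 1 = 4.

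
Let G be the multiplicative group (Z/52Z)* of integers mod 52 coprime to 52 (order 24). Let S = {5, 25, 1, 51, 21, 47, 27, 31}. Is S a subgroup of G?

Yes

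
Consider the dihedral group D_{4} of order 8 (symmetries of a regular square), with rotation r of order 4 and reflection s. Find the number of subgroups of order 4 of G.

|G| = 8 and 4 | 8, so subgroups of order 4 are possible by Lagrange.
The subgroups of order 4 are: {e, r, r^2, r^3}; {e, r^2, s, r^2s}; {e, r^2, rs, r^3s}.
So G has 3 subgroups of order 4.

3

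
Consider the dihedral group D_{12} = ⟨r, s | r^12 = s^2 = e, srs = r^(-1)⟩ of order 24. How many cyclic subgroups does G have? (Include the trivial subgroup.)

A cyclic subgroup of order d is generated by each of its φ(d) elements of order d, so the cyclic subgroups of order d number (#elements of order d)/φ(d).
Cyclic subgroups by order — order 1: 1; order 2: 13; order 3: 1; order 4: 1; order 6: 1; order 12: 1.
Total: 18.

18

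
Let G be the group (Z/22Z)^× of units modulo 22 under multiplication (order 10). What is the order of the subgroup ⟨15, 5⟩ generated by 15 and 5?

|⟨15⟩| = 5 and |⟨5⟩| = 5, so |H| is a multiple of lcm(5, 5) = 5 and divides |G| = 10.
Closing under the operation: H = {1, 3, 5, 9, 15}, so |H| = 5.

5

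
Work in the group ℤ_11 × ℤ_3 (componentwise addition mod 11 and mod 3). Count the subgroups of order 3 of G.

|G| = 33 and 3 | 33, so subgroups of order 3 are possible by Lagrange.
The subgroups of order 3 are: {(0,0), (0,1), (0,2)}.
So G has 1 subgroup of order 3.

1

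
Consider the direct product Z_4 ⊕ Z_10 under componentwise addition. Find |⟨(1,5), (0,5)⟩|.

|⟨(1,5)⟩| = 4 and |⟨(0,5)⟩| = 2, so |H| is a multiple of lcm(4, 2) = 4 and divides |G| = 40.
Closing under the operation: H = {(0,0), (0,5), (1,0), (1,5), (2,0), (2,5), (3,0), (3,5)}, so |H| = 8.

8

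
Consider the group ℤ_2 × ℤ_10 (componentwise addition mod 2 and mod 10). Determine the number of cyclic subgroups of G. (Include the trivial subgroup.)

8

Each element a generates a cyclic subgroup ⟨a⟩; distinct elements may generate the same one (a cyclic group of order d has φ(d) generators).
Cyclic subgroups by order — order 1: 1; order 2: 3; order 5: 1; order 10: 3.
Total: 8.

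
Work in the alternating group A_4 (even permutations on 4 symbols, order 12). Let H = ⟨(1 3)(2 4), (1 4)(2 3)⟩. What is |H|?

4

|⟨(1 3)(2 4)⟩| = 2 and |⟨(1 4)(2 3)⟩| = 2, so |H| is a multiple of lcm(2, 2) = 2 and divides |G| = 12.
Closing under the operation: H = {e, (1 2)(3 4), (1 3)(2 4), (1 4)(2 3)}, so |H| = 4.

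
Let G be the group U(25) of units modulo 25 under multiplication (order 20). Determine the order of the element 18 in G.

Compute successive powers of 18 mod 25: 18, 24, 7, 1; 18^4 ≡ 1 (mod 25).
So |⟨18⟩| = 4.

4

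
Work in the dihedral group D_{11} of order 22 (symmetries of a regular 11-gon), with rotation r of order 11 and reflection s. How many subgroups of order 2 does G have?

11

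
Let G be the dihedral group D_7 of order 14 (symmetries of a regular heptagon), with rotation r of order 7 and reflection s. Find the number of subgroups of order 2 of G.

7

|G| = 14 and 2 | 14, so subgroups of order 2 are possible by Lagrange.
The subgroups of order 2 are: {e, r^2s}; {e, r^3s}; {e, r^4s}; {e, r^5s}; … (7 in all).
So G has 7 subgroups of order 2.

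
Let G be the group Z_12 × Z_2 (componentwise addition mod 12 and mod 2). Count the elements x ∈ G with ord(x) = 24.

An element (a,b) has order lcm(ord(a), ord(b)); count pairs with lcm equal to 24.
Enumerating gives 0 such elements.

0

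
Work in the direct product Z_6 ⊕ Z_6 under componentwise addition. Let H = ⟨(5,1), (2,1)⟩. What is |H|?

|⟨(5,1)⟩| = 6 and |⟨(2,1)⟩| = 6, so |H| is a multiple of lcm(6, 6) = 6 and divides |G| = 36.
Closing under the operation: H = {(0,0), (0,3), (1,2), (1,5), (2,1), (2,4), (3,0), (3,3), (4,2), (4,5), (5,1), (5,4)}, so |H| = 12.

12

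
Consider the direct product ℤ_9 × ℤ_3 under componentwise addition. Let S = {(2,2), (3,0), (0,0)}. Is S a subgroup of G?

No

(2,2) ∈ S but its inverse (7,1) ∉ S, so S is not a subgroup.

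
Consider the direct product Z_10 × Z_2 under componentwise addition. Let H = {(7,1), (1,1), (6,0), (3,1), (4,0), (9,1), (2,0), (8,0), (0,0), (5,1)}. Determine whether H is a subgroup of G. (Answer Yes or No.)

Yes

|H| = 10 divides |G| = 20, consistent with Lagrange.
H contains the identity, every element's inverse is in H, and H is closed under +: it is a subgroup.
In fact H = ⟨(7,1)⟩.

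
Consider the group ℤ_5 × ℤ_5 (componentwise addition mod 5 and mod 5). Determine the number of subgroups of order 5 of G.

6

|G| = 25 and 5 | 25, so subgroups of order 5 are possible by Lagrange.
The subgroups of order 5 are: {(0,0), (0,1), (0,2), (0,3), (0,4)}; {(0,0), (1,0), (2,0), (3,0), (4,0)}; {(0,0), (1,1), (2,2), (3,3), (4,4)}; {(0,0), (1,2), (2,4), (3,1), (4,3)}; … (6 in all).
So G has 6 subgroups of order 5.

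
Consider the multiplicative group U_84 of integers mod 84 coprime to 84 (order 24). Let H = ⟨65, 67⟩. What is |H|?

|⟨65⟩| = 6 and |⟨67⟩| = 6, so |H| is a multiple of lcm(6, 6) = 6 and divides |G| = 24.
Closing under the operation: H = {1, 11, 23, 25, 29, 37, 43, 53, 65, 67, 71, 79}, so |H| = 12.

12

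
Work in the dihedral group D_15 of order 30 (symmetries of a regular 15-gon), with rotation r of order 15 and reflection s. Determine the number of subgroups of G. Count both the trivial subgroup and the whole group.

|G| = 30, so by Lagrange every subgroup order divides 30. Divisors: 1, 2, 3, 5, 6, 10, 15, 30.
Subgroups by order — order 1: 1; order 2: 15; order 3: 1; order 5: 1; order 6: 5; order 10: 3; order 15: 1; order 30: 1.
Total: 1 + 15 + 1 + 1 + 5 + 3 + 1 + 1 = 28.

28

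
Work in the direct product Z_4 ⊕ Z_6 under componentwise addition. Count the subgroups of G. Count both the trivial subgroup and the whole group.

16

|G| = 24, so by Lagrange every subgroup order divides 24. Divisors: 1, 2, 3, 4, 6, 8, 12, 24.
Subgroups by order — order 1: 1; order 2: 3; order 3: 1; order 4: 3; order 6: 3; order 8: 1; order 12: 3; order 24: 1.
Total: 1 + 3 + 1 + 3 + 3 + 1 + 3 + 1 = 16.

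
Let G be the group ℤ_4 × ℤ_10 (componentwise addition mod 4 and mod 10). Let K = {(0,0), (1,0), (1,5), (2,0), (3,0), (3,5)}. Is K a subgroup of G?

No

|K| = 6 does not divide |G| = 40, so by Lagrange K is not a subgroup.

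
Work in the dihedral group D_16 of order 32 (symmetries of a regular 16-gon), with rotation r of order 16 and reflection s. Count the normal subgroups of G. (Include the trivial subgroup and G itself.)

8

G has 36 subgroups. Checking conjugation-invariance by order — order 1: 1/1 normal; order 2: 1/17 normal; order 4: 1/9 normal; order 8: 1/5 normal; order 16: 3/3 normal; order 32: 1/1 normal.
Total normal subgroups: 8.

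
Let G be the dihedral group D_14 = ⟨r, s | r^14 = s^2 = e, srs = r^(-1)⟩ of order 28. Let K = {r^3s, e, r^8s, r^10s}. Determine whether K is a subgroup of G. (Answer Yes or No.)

No

Closure fails: r^8s · r^3s = r^5 ∉ K. So K is not a subgroup.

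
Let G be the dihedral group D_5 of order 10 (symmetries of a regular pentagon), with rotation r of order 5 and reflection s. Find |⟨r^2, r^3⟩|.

|⟨r^2⟩| = 5 and |⟨r^3⟩| = 5, so |H| is a multiple of lcm(5, 5) = 5 and divides |G| = 10.
Closing under the operation: H = {e, r, r^2, r^3, r^4}, so |H| = 5.

5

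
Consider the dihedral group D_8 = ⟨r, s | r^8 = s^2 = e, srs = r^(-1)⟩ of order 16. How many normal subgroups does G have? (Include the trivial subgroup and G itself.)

7

G has 19 subgroups. Checking conjugation-invariance by order — order 1: 1/1 normal; order 2: 1/9 normal; order 4: 1/5 normal; order 8: 3/3 normal; order 16: 1/1 normal.
Total normal subgroups: 7.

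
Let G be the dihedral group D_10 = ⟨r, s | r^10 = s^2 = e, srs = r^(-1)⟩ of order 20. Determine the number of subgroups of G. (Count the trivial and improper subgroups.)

22

|G| = 20, so by Lagrange every subgroup order divides 20. Divisors: 1, 2, 4, 5, 10, 20.
Subgroups by order — order 1: 1; order 2: 11; order 4: 5; order 5: 1; order 10: 3; order 20: 1.
Total: 1 + 11 + 5 + 1 + 3 + 1 = 22.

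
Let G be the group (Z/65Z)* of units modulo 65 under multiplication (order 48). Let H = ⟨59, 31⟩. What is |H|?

24

|⟨59⟩| = 12 and |⟨31⟩| = 4, so |H| is a multiple of lcm(12, 4) = 12 and divides |G| = 48.
Closing under the operation: H = {1, 4, 6, 9, 11, 14, 16, 19, 21, 24, 29, 31, 34, 36, 41, 44, 46, 49, 51, 54, 56, 59, 61, 64}, so |H| = 24.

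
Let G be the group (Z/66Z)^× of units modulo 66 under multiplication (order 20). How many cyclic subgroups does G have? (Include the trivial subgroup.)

8

A cyclic subgroup of order d is generated by each of its φ(d) elements of order d, so the cyclic subgroups of order d number (#elements of order d)/φ(d).
Cyclic subgroups by order — order 1: 1; order 2: 3; order 5: 1; order 10: 3.
Total: 8.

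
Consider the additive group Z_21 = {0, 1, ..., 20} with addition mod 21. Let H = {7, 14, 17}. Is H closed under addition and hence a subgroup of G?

The identity 0 ∉ H, so H is not a subgroup.

No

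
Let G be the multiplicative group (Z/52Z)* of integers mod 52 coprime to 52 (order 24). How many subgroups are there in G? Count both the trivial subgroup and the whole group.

|G| = 24, so by Lagrange every subgroup order divides 24. Divisors: 1, 2, 3, 4, 6, 8, 12, 24.
Subgroups by order — order 1: 1; order 2: 3; order 3: 1; order 4: 3; order 6: 3; order 8: 1; order 12: 3; order 24: 1.
Total: 1 + 3 + 1 + 3 + 3 + 1 + 3 + 1 = 16.

16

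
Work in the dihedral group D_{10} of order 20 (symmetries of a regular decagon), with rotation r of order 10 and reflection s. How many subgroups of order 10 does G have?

3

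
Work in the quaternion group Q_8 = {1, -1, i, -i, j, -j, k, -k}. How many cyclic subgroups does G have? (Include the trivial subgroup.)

A cyclic subgroup of order d is generated by each of its φ(d) elements of order d, so the cyclic subgroups of order d number (#elements of order d)/φ(d).
Cyclic subgroups by order — order 1: 1; order 2: 1; order 4: 3.
Total: 5.

5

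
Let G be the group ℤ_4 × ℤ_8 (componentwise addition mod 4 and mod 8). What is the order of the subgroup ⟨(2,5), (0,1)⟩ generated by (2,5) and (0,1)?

|⟨(2,5)⟩| = 8 and |⟨(0,1)⟩| = 8, so |H| is a multiple of lcm(8, 8) = 8 and divides |G| = 32.
Closing under the operation: H = {(0,0), (0,1), (0,2), (0,3), (0,4), (0,5), (0,6), (0,7), (2,0), (2,1), (2,2), (2,3), (2,4), (2,5), (2,6), (2,7)}, so |H| = 16.

16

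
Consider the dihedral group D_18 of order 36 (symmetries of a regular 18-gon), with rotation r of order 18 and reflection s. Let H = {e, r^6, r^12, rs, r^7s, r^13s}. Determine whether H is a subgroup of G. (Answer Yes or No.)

|H| = 6 divides |G| = 36, consistent with Lagrange.
H contains the identity, every element's inverse is in H, and H is closed under ·: it is a subgroup.

Yes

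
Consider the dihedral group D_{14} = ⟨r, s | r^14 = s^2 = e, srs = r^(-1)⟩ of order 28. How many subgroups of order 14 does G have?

3

|G| = 28 and 14 | 28, so subgroups of order 14 are possible by Lagrange.
The subgroups of order 14 are: {e, r, r^2, r^3, r^4, r^5, r^6, r^7, r^8, r^9, r^10, r^11, r^12, r^13}; {e, r^2, r^4, r^6, r^8, r^10, r^12, s, r^2s, r^4s, r^6s, r^8s, r^10s, r^12s}; {e, r^2, r^4, r^6, r^8, r^10, r^12, rs, r^3s, r^5s, r^7s, r^9s, r^11s, r^13s}.
So G has 3 subgroups of order 14.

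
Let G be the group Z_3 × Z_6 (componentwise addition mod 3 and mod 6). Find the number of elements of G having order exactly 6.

8

An element (a,b) has order lcm(ord(a), ord(b)); count pairs with lcm equal to 6.
Enumerating gives 8 such elements.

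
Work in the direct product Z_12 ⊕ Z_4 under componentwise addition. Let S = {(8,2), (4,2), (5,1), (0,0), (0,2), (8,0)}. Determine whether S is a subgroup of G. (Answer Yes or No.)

No

(5,1) ∈ S but its inverse (7,3) ∉ S, so S is not a subgroup.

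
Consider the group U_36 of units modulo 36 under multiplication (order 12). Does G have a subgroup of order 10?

No

10 does not divide |G| = 12, so by Lagrange no subgroup of order 10 exists.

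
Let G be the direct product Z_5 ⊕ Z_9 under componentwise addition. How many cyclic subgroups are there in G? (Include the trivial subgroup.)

Group the elements of G by the cyclic subgroup they generate; each cyclic subgroup of order d accounts for φ(d) elements.
Cyclic subgroups by order — order 1: 1; order 3: 1; order 5: 1; order 9: 1; order 15: 1; order 45: 1.
Total: 6.

6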